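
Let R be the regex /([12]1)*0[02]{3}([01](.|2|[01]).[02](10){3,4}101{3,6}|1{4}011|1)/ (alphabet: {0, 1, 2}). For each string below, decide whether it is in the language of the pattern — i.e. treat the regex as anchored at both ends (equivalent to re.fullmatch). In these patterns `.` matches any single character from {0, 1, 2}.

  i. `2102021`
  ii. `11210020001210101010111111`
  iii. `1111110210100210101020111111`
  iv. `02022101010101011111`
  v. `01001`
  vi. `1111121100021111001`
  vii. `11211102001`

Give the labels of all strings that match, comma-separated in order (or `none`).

i → match
ii → match
iii → no match
iv → no match
v → no match
vi → no match
vii → match

i, ii, vii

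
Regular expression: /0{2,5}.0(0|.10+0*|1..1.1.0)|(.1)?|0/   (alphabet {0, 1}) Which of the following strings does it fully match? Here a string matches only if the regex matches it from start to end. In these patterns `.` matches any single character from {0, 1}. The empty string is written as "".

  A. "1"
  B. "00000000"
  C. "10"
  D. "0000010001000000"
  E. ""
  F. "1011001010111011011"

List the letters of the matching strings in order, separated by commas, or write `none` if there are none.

A → no match
B → match
C → no match
D → no match
E → match
F → no match

B, E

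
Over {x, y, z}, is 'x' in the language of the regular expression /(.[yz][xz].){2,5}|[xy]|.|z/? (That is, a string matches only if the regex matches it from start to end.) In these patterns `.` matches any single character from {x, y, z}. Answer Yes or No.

Yes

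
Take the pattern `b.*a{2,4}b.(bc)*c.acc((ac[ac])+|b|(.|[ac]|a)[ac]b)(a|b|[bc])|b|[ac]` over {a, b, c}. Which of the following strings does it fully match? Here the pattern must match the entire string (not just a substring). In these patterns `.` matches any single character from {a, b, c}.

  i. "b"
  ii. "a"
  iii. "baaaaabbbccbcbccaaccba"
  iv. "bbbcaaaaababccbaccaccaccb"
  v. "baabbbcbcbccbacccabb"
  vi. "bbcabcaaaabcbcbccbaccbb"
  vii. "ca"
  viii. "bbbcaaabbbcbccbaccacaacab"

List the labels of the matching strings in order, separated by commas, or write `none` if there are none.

i, ii, iv, v, vi, viii

i → match
ii → match
iii → no match
iv → match
v → match
vi → match
vii → no match
viii → match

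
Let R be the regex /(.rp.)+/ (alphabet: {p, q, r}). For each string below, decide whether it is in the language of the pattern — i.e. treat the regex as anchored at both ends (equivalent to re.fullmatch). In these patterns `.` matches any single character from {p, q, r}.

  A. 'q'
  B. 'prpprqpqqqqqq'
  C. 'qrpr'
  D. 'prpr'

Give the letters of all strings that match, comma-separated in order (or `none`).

C, D

A → no match
B → no match
C → match
D → match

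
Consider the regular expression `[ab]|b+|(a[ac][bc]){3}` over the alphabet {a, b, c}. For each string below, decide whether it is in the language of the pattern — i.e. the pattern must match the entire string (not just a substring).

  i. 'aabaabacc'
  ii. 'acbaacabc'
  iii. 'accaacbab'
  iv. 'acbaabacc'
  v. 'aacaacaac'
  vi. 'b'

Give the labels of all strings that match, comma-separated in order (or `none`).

i. 'aabaabacc' → match
ii. 'acbaacabc' → no match
iii. 'accaacbab' → no match
iv. 'acbaabacc' → match
v. 'aacaacaac' → match
vi. 'b' → match

i, iv, v, vi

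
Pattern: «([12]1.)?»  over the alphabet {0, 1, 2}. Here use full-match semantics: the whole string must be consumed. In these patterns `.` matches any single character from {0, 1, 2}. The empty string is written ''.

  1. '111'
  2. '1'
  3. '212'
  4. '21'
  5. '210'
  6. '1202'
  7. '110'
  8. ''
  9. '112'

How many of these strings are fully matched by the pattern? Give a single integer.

6

1 → match
2 → no match
3 → match
4 → no match
5 → match
6 → no match
7 → match
8 → match
9 → match
Total matched: 6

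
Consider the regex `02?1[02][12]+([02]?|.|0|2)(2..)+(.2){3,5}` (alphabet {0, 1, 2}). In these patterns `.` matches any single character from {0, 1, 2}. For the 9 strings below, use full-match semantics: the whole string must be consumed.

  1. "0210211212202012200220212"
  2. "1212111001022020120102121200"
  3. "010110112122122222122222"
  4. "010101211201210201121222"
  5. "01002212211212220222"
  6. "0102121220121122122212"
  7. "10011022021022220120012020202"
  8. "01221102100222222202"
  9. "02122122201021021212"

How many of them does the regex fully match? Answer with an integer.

1 → no match
2 → no match — must start with "0"
3 → no match
4 → no match
5 → no match
6 → match
7 → no match — must start with "0"
8 → match
9 → no match
Total matched: 2

2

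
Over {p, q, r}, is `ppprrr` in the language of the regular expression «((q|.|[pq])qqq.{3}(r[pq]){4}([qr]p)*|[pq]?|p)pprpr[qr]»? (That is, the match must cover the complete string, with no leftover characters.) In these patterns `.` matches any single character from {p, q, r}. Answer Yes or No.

No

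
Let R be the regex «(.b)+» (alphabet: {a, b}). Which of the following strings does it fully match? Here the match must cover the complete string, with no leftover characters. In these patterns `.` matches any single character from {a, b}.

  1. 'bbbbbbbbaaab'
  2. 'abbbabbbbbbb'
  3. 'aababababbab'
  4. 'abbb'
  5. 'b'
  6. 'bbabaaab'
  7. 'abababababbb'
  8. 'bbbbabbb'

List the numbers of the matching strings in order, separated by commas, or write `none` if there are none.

2, 4, 7, 8

1 → no match
2 → match
3 → no match
4 → match
5 → no match
6 → no match
7 → match
8 → match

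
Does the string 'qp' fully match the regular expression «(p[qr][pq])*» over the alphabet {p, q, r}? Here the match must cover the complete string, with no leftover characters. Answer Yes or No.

No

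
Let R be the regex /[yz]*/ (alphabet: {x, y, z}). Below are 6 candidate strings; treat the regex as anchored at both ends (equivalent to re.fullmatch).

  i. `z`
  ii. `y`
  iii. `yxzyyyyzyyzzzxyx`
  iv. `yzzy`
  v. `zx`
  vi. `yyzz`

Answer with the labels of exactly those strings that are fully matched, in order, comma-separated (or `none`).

i, ii, iv, vi

i → match
ii → match
iii → no match
iv → match
v → no match
vi → match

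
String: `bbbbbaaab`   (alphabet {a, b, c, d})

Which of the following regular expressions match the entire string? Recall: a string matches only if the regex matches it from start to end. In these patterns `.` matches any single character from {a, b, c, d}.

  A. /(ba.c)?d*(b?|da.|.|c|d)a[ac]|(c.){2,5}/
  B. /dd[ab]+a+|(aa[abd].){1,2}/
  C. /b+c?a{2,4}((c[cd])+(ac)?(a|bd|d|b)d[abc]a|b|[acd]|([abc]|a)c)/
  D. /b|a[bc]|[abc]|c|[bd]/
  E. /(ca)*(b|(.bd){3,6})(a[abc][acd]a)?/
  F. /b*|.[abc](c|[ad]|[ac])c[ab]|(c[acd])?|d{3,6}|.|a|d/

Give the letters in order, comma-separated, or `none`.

A → no match
B → no match
C → match
D → no match
E → no match
F → no match

C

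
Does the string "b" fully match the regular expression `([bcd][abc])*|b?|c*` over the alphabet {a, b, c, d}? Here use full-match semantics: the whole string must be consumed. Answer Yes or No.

Yes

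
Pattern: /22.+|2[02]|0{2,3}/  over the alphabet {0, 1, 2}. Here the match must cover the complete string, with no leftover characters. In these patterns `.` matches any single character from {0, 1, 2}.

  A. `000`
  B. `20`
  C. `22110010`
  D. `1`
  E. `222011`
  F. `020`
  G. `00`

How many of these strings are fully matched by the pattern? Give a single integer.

A → match
B → match
C → match
D → no match
E → match
F → no match
G → match
Total matched: 5

5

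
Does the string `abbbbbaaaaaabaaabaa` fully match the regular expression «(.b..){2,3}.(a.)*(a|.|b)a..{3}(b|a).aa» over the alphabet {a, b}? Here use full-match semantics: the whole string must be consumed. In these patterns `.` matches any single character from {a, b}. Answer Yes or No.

Yes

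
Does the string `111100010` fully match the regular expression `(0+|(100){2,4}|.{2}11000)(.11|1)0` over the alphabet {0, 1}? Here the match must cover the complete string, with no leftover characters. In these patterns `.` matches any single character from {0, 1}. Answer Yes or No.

Yes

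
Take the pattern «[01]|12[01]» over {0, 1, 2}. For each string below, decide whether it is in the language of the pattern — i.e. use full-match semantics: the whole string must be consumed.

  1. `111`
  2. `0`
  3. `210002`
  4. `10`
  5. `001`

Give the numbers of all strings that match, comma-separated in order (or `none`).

2

1. `111` → no match
2. `0` → match
3. `210002` → no match
4. `10` → no match
5. `001` → no match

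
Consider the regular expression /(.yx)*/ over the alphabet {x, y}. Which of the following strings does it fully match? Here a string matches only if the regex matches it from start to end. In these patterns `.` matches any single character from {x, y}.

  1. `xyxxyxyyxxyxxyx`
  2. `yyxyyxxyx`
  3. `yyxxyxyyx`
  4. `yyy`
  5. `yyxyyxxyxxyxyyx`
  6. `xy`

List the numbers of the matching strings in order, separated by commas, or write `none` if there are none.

1 → match
2 → match
3 → match
4 → no match
5 → match
6 → no match

1, 2, 3, 5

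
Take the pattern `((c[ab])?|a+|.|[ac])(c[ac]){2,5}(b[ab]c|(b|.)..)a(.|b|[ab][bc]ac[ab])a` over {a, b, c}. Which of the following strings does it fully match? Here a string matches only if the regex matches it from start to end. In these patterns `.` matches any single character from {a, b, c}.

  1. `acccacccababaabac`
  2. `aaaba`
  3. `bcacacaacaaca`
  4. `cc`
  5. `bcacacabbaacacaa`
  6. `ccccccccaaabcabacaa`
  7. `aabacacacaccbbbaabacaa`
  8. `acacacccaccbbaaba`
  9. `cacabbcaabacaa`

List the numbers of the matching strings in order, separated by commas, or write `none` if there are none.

1 → no match — must end with `a`
2 → no match
3 → match
4 → no match — must end with `a`
5 → no match
6 → no match
7 → no match
8 → match
9 → match

3, 8, 9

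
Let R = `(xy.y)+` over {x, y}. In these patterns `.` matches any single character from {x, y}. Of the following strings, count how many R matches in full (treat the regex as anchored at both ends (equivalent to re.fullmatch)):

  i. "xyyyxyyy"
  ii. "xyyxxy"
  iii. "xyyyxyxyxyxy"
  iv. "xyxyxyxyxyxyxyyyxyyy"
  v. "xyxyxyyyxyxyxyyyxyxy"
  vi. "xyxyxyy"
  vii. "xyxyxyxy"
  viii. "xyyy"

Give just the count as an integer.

6

i → match
ii → no match
iii → match
iv → match
v → match
vi → no match
vii → match
viii → match
Total matched: 6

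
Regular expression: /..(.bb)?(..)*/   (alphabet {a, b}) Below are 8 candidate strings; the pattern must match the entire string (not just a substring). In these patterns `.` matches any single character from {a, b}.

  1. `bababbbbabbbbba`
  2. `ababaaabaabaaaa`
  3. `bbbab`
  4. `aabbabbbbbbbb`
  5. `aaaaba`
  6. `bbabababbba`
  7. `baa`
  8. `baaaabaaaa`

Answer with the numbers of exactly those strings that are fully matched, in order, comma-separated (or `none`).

1 → no match
2 → no match
3 → no match
4 → no match
5 → match
6 → no match
7 → no match
8 → match

5, 8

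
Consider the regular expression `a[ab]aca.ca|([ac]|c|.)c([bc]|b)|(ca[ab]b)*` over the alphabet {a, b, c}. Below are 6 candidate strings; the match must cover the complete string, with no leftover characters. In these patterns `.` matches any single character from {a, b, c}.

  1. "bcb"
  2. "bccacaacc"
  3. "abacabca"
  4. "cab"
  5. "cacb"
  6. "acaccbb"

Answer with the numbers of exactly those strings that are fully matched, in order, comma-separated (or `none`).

1 → match
2 → no match
3 → match
4 → no match
5 → no match
6 → no match

1, 3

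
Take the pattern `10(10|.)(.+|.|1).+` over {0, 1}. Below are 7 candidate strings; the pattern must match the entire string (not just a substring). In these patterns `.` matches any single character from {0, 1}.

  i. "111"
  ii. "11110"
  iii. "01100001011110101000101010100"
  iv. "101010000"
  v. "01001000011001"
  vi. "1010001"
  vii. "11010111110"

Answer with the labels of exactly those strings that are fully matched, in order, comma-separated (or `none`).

i → no match — must start with "10"
ii → no match — must start with "10"
iii → no match — must start with "10"
iv → match
v → no match — must start with "10"
vi → match
vii → no match — must start with "10"

iv, vi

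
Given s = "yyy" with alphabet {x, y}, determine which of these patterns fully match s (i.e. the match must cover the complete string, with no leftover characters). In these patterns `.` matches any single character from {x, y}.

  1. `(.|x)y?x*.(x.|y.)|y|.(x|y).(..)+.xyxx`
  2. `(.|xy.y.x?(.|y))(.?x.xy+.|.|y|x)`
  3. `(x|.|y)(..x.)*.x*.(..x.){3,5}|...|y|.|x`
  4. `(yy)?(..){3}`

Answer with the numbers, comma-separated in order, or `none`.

3

1 → no match
2 → no match
3 → match
4 → no match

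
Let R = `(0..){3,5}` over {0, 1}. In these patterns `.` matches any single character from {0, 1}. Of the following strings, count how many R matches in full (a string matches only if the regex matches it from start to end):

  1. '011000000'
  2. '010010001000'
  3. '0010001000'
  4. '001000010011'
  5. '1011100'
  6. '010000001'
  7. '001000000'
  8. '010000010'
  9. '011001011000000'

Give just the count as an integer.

1 → match
2 → match
3 → no match
4 → match
5 → no match — must start with '0'
6 → match
7 → match
8 → match
9 → match
Total matched: 7

7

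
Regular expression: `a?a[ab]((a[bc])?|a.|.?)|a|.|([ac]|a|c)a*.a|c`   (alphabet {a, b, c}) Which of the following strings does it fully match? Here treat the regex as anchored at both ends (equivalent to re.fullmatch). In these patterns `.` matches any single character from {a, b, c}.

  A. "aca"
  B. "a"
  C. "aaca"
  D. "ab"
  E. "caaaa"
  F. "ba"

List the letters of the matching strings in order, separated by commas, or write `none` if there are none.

A, B, C, D, E

A → match
B → match
C → match
D → match
E → match
F → no match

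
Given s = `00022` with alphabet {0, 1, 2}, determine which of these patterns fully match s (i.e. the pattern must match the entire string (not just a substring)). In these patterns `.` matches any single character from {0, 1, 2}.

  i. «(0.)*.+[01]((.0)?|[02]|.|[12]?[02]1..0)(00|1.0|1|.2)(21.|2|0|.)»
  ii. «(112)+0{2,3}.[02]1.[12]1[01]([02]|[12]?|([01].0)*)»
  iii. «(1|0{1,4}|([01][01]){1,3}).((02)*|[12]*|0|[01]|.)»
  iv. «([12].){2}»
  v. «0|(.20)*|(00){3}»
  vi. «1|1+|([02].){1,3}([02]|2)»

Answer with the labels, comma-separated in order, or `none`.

i → match
ii → no match — must start with `112`
iii → match
iv → no match
v → no match
vi → match

i, iii, vi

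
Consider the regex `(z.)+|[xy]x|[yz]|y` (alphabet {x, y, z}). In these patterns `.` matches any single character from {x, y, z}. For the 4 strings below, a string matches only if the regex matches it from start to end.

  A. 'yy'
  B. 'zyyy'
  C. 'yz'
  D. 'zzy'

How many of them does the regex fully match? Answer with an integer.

0

A → no match
B → no match
C → no match
D → no match
Total matched: 0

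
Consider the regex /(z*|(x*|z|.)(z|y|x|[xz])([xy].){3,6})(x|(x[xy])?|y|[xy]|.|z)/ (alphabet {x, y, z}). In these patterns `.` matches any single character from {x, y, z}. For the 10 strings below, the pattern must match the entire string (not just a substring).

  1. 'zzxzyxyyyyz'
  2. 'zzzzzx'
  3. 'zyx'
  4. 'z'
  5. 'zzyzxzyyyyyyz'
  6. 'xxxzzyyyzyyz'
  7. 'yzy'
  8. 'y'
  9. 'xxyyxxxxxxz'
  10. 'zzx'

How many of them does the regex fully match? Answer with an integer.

7

1 → match
2 → match
3 → no match
4 → match
5 → match
6 → no match
7 → no match
8 → match
9 → match
10 → match
Total matched: 7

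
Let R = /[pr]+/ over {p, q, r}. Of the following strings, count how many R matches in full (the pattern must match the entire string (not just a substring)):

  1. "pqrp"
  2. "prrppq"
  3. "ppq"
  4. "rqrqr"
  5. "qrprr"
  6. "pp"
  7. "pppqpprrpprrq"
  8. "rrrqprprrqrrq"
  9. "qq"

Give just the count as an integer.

1

1 → no match
2 → no match
3 → no match
4 → no match
5 → no match
6 → match
7 → no match
8 → no match
9 → no match
Total matched: 1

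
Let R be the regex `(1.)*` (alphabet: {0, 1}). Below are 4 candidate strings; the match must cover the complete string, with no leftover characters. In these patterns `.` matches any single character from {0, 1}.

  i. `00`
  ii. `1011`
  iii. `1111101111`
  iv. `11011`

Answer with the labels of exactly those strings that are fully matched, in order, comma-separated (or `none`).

i. `00` → no match
ii. `1011` → match
iii. `1111101111` → match
iv. `11011` → no match

ii, iii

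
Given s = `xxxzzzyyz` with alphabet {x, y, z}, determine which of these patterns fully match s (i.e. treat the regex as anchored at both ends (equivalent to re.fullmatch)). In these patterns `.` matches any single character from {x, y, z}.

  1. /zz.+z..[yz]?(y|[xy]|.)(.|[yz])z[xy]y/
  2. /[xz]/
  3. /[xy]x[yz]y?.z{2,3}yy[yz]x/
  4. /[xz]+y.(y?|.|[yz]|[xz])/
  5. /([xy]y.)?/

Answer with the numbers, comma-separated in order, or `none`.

1 → no match — must start with `zz`
2 → no match
3 → no match — must end with `x`
4 → match
5 → no match

4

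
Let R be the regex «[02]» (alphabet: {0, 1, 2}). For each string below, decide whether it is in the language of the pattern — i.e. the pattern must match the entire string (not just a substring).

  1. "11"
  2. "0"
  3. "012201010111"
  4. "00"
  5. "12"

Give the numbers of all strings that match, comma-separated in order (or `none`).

1 → no match
2 → match
3 → no match
4 → no match
5 → no match

2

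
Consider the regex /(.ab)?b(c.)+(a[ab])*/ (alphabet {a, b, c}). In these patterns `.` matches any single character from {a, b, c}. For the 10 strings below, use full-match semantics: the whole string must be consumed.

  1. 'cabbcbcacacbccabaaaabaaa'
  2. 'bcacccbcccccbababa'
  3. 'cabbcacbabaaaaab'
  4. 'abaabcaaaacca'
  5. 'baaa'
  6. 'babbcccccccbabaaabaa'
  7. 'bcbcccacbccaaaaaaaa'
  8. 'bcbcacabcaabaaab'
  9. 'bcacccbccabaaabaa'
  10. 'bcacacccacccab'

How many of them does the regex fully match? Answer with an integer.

1 → no match
2 → no match
3 → match
4 → no match
5. 'baaa' → no match
6 → match
7 → match
8 → no match
9 → match
10 → no match
Total matched: 4

4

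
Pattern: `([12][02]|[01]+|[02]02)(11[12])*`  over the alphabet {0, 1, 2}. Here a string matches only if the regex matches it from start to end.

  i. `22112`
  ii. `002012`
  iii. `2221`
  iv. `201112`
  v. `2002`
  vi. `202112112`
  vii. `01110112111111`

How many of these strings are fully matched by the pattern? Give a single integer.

3

i → match
ii → no match
iii → no match
iv → no match
v → no match
vi → match
vii → match
Total matched: 3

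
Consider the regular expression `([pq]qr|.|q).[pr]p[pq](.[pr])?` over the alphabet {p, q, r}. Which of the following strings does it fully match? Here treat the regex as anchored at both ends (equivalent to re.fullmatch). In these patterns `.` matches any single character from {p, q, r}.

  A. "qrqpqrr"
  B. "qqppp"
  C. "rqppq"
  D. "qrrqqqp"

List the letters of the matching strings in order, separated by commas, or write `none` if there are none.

A → no match
B → match
C → match
D → no match

B, C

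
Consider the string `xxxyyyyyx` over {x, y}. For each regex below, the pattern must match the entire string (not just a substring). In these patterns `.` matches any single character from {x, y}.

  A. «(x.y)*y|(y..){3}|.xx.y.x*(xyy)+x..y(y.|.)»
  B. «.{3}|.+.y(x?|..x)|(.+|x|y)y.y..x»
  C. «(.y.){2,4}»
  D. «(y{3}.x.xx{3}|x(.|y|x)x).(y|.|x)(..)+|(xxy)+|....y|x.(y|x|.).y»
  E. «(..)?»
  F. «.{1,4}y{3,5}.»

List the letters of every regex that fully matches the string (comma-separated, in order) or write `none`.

A → no match
B → match
C → no match
D → match
E → no match
F → match

B, D, F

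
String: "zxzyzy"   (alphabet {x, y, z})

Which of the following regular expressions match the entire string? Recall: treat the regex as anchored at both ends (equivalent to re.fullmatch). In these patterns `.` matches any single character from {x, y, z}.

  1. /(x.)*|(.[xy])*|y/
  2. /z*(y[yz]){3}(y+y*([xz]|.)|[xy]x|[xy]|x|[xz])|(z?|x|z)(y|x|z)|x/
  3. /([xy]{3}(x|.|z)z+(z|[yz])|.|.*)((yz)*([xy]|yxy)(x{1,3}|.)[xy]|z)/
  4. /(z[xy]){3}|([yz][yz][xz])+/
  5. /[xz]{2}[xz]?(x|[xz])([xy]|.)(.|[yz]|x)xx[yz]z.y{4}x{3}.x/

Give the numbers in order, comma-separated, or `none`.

1, 3, 4

1 → match
2 → no match
3 → match
4 → match
5 → no match — must end with "x"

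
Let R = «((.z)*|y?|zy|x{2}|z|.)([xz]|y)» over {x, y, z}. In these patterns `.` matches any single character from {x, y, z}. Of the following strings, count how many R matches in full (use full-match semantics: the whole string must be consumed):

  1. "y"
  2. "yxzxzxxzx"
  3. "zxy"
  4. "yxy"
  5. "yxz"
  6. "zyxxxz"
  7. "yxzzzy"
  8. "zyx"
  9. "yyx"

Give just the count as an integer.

2

1 → match
2 → no match
3 → no match
4 → no match
5 → no match
6 → no match
7 → no match
8 → match
9 → no match
Total matched: 2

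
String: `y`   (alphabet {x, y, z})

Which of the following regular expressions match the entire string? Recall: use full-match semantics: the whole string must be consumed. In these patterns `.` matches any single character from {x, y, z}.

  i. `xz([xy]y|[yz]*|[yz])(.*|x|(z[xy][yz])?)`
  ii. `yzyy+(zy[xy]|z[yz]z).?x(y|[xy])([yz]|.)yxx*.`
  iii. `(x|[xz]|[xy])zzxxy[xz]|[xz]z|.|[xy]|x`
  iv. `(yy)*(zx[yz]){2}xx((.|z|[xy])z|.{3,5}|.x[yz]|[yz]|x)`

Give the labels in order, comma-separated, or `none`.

i → no match — must start with `xz`
ii → no match — must start with `yzyy`
iii → match
iv → no match

iii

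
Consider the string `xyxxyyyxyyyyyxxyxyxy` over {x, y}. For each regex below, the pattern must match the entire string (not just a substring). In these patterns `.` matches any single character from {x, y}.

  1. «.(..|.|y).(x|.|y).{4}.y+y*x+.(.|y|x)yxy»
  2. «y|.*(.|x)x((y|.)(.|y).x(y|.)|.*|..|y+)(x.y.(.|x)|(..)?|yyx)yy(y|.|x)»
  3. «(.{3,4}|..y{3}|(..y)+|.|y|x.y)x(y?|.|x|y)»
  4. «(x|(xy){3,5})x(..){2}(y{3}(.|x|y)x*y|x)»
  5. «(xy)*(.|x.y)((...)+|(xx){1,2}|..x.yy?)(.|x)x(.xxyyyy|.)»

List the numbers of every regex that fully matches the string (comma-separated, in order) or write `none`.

1 → match
2 → no match
3 → no match
4 → no match
5 → match

1, 5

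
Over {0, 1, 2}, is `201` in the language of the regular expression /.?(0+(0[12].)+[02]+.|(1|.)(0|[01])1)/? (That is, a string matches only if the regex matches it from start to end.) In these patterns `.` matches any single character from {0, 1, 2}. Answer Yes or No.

Yes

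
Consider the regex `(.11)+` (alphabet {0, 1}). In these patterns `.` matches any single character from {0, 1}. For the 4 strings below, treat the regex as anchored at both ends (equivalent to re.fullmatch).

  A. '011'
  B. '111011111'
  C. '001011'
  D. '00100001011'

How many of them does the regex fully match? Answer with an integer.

A. '011' → match
B. '111011111' → match
C. '001011' → no match
D. '00100001011' → no match
Total matched: 2

2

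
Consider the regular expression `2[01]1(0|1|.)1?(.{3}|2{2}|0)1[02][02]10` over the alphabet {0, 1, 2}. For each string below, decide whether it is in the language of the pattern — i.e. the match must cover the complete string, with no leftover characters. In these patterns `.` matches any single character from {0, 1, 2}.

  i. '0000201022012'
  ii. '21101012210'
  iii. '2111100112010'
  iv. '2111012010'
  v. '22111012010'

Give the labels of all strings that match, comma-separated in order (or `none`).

ii, iii, iv

i → no match — must start with '2'
ii. '21101012210' → match
iii → match
iv. '2111012010' → match
v. '22111012010' → no match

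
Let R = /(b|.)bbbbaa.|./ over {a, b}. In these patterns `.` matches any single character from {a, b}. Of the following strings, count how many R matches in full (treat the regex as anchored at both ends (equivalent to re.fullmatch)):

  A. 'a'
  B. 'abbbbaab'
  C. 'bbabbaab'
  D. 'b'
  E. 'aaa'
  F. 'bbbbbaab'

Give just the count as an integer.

4

A → match
B → match
C → no match
D → match
E → no match
F → match
Total matched: 4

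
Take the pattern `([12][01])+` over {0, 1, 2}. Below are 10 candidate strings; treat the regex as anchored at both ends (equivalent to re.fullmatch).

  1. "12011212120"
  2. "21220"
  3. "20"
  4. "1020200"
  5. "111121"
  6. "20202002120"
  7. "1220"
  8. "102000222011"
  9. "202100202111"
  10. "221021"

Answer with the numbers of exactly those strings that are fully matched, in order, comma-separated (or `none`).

1 → no match
2 → no match
3 → match
4 → no match
5 → match
6 → no match
7 → no match
8 → no match
9 → no match
10 → no match

3, 5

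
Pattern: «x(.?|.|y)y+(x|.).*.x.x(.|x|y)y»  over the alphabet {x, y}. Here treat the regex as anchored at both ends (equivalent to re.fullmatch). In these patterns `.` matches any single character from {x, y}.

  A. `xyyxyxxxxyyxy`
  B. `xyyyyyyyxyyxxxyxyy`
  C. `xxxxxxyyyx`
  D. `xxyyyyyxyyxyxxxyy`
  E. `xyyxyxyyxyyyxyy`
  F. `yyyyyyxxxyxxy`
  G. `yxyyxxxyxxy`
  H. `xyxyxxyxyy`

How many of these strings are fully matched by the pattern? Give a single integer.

A → no match
B → match
C. `xxxxxxyyyx` → no match — must end with `y`
D → match
E → no match
F → no match — must start with `x`
G. `yxyyxxxyxxy` → no match — must start with `x`
H. `xyxyxxyxyy` → match
Total matched: 3

3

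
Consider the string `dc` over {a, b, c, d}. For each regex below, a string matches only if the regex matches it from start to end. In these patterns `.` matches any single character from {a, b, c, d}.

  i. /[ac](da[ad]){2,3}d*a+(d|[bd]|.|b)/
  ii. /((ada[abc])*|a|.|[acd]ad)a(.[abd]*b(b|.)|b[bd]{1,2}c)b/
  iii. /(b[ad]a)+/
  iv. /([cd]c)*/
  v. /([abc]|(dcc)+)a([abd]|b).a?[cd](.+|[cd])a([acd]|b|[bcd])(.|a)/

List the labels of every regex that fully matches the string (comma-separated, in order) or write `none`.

i → no match
ii → no match — must end with `b`
iii → no match — must start with `b`
iv → match
v → no match

iv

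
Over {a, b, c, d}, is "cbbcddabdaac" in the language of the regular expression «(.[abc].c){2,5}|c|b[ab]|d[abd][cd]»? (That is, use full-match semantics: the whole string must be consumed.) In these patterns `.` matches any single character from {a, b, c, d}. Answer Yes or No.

No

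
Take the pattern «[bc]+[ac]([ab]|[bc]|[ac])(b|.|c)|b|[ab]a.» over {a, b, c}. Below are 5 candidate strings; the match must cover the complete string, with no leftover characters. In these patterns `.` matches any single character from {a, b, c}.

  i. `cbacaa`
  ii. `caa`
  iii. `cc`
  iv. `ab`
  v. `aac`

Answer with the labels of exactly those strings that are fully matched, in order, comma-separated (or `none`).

v

i. `cbacaa` → no match
ii. `caa` → no match
iii. `cc` → no match
iv. `ab` → no match
v. `aac` → match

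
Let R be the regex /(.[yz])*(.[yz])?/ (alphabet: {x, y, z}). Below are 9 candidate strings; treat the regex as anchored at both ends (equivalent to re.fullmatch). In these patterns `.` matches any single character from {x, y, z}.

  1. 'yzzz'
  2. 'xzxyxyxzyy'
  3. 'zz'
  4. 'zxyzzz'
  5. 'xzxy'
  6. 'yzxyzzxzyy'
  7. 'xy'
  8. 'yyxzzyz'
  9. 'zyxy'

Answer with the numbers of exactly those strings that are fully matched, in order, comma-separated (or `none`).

1. 'yzzz' → match
2. 'xzxyxyxzyy' → match
3. 'zz' → match
4. 'zxyzzz' → no match
5. 'xzxy' → match
6. 'yzxyzzxzyy' → match
7. 'xy' → match
8. 'yyxzzyz' → no match
9. 'zyxy' → match

1, 2, 3, 5, 6, 7, 9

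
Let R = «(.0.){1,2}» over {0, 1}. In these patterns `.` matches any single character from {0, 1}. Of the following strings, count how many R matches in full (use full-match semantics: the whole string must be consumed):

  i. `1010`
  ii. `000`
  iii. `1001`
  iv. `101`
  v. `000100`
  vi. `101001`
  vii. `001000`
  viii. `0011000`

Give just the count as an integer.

5

i. `1010` → no match
ii. `000` → match
iii. `1001` → no match
iv. `101` → match
v. `000100` → match
vi. `101001` → match
vii. `001000` → match
viii. `0011000` → no match
Total matched: 5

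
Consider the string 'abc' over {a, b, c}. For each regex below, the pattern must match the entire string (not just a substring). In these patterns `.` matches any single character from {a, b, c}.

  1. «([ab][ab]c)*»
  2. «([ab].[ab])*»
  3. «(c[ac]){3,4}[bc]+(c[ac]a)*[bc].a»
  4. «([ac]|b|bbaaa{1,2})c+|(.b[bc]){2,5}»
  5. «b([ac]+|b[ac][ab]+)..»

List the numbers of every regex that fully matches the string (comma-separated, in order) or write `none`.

1

1 → match
2 → no match
3 → no match — must start with 'c'
4 → no match
5 → no match — must start with 'b'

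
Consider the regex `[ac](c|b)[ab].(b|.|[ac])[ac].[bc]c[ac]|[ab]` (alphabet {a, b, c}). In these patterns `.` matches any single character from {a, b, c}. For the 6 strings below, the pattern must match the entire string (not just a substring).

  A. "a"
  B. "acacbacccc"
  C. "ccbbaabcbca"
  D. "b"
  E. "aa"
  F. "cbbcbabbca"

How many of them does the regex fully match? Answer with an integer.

4

A → match
B → match
C → no match
D → match
E → no match
F → match
Total matched: 4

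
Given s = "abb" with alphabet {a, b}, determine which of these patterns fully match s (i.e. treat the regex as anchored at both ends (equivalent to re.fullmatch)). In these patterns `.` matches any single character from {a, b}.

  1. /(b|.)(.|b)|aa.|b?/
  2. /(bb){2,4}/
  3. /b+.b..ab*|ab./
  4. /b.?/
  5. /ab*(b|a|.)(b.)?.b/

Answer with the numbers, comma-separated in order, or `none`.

3

1 → no match
2 → no match — must start with "bb"
3 → match
4 → no match — must start with "b"
5 → no match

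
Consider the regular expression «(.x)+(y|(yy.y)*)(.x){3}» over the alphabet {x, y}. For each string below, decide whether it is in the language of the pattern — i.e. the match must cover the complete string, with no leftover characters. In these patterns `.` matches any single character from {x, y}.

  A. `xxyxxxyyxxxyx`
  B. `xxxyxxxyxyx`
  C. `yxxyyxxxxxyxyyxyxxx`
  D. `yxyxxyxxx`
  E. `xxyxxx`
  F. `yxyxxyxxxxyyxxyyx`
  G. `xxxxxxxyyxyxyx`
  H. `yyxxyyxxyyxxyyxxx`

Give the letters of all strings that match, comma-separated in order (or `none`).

A, D

A → match
B. `xxxyxxxyxyx` → no match
C → no match
D. `yxyxxyxxx` → match
E. `xxyxxx` → no match
F → no match
G → no match
H → no match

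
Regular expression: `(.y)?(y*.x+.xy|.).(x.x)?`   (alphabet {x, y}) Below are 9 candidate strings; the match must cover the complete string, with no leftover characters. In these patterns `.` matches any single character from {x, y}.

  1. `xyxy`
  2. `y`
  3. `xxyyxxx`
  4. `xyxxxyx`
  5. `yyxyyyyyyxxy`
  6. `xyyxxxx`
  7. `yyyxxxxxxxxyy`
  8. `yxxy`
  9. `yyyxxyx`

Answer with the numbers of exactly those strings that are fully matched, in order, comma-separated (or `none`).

1 → match
2 → no match
3 → no match
4 → match
5 → no match
6 → match
7 → match
8 → no match
9 → match

1, 4, 6, 7, 9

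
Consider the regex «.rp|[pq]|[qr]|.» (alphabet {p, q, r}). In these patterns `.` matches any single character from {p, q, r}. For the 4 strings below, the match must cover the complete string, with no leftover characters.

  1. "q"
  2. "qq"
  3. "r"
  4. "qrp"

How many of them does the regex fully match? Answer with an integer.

1 → match
2 → no match
3 → match
4 → match
Total matched: 3

3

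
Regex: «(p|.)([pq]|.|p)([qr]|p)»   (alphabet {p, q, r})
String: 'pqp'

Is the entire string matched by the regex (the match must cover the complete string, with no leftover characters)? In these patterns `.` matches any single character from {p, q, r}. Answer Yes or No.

Yes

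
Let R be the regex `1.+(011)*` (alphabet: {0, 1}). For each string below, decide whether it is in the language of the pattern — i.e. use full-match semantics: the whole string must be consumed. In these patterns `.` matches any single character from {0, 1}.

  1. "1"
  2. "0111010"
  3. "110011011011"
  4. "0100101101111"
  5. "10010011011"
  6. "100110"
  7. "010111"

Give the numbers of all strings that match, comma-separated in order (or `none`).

1 → no match
2 → no match — must start with "1"
3 → match
4 → no match — must start with "1"
5 → match
6 → match
7 → no match — must start with "1"

3, 5, 6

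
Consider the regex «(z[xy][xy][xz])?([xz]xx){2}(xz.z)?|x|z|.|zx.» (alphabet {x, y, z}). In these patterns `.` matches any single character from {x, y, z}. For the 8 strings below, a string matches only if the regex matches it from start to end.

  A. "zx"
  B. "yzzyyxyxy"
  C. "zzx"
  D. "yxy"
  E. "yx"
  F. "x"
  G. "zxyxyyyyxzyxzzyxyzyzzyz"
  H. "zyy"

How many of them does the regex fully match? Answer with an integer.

1

A → no match
B → no match
C → no match
D → no match
E → no match
F → match
G → no match
H → no match
Total matched: 1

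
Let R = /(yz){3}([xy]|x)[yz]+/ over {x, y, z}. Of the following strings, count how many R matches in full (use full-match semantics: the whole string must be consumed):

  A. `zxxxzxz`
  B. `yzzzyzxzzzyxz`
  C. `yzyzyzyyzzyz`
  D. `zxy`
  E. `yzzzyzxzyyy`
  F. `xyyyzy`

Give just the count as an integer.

A → no match — must start with `yz`
B → no match
C → match
D → no match — must start with `yz`
E → no match
F → no match — must start with `yz`
Total matched: 1

1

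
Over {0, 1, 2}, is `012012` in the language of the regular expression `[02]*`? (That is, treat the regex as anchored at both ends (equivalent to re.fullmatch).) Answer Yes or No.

No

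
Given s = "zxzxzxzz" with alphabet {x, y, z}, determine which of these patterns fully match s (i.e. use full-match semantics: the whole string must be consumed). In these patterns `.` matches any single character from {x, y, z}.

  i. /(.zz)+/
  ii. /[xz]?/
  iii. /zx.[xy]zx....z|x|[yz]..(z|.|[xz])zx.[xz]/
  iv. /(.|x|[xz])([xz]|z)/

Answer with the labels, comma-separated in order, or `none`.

iii

i → no match
ii → no match
iii → match
iv → no match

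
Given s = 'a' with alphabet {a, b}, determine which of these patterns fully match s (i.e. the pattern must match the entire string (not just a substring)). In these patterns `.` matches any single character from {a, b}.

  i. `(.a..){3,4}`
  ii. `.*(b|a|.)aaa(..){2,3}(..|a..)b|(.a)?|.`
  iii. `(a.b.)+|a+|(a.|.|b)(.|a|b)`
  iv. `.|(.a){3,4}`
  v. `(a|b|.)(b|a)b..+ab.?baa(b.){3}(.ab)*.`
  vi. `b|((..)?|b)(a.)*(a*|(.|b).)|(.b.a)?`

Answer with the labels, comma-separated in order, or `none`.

i → no match
ii → match
iii → match
iv → match
v → no match
vi → match

ii, iii, iv, vi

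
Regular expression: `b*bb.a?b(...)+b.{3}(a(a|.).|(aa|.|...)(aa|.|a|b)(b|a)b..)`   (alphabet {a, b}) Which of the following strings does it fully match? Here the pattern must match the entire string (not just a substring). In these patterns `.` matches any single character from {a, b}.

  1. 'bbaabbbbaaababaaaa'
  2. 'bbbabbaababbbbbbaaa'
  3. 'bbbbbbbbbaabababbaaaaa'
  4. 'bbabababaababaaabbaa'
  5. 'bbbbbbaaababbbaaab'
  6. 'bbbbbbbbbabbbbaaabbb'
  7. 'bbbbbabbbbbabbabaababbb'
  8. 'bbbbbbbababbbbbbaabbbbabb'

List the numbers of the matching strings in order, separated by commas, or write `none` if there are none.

1, 3, 4, 5, 6, 7, 8

1 → match
2 → no match
3 → match
4 → match
5 → match
6 → match
7 → match
8 → match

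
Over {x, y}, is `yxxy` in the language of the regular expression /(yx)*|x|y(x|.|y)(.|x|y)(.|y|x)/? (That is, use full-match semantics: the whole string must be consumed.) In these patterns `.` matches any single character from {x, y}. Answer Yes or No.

Yes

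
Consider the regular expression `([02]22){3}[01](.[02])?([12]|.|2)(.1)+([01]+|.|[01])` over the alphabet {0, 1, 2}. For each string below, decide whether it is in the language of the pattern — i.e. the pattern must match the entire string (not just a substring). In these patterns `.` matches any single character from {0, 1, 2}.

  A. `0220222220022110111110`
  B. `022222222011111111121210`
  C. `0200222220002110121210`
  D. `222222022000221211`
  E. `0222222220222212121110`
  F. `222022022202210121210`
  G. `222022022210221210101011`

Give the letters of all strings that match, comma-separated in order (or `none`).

A, B, D, E

A → match
B → match
C → no match
D → match
E → match
F → no match
G → no match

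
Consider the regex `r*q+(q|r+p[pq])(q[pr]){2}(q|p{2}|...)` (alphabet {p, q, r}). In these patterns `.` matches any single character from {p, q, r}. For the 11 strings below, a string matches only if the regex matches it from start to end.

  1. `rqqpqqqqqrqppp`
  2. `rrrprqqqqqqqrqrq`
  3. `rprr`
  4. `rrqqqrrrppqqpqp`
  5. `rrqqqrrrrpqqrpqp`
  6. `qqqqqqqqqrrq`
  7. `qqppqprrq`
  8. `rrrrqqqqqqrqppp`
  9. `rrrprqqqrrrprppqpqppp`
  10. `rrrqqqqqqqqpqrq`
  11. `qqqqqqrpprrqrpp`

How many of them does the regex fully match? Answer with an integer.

2

1 → no match
2 → no match
3 → no match
4 → no match
5 → no match
6 → no match
7 → no match
8 → match
9 → no match
10 → match
11 → no match
Total matched: 2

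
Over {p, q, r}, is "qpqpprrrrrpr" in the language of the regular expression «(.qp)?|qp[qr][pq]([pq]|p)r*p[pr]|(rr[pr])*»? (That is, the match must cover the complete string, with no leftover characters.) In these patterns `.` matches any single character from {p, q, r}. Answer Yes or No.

Yes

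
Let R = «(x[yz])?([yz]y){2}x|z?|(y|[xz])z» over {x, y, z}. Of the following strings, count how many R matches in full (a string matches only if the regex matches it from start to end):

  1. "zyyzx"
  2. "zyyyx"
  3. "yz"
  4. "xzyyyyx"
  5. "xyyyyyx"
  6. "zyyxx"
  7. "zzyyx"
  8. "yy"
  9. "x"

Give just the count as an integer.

4

1 → no match
2 → match
3 → match
4 → match
5 → match
6 → no match
7 → no match
8 → no match
9 → no match
Total matched: 4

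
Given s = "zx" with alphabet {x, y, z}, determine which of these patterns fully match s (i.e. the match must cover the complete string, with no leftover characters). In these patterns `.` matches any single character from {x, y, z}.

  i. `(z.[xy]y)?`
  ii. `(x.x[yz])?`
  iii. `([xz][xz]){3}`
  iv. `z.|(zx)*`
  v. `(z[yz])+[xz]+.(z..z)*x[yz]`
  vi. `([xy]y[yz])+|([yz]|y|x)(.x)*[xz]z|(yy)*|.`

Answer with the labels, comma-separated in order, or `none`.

iv

i → no match
ii → no match
iii → no match
iv → match
v → no match
vi → no match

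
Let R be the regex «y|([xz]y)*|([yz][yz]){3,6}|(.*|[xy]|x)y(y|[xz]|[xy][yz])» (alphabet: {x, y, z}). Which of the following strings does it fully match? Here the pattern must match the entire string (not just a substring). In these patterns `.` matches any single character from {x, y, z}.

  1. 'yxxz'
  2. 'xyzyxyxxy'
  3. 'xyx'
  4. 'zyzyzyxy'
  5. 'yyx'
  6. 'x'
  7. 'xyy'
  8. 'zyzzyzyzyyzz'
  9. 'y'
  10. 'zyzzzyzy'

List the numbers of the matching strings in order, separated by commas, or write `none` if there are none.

1 → no match
2 → no match
3 → match
4 → match
5 → match
6 → no match
7 → match
8 → match
9 → match
10 → match

3, 4, 5, 7, 8, 9, 10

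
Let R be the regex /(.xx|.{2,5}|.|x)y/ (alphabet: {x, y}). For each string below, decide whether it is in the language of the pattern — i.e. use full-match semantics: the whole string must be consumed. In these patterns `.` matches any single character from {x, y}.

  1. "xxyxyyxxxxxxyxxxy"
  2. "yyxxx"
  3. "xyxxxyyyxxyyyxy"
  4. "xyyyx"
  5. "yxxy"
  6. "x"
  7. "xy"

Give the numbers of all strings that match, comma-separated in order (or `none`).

1 → no match
2 → no match — must end with "y"
3 → no match
4 → no match — must end with "y"
5 → match
6 → no match — must end with "y"
7 → match

5, 7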